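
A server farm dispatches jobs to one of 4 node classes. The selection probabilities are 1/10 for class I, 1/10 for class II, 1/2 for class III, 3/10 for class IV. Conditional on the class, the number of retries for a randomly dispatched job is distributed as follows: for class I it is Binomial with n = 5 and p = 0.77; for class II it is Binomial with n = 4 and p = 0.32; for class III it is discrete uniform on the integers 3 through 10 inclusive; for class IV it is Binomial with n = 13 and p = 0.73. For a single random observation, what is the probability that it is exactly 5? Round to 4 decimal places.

Conditional on each class, P(X = 5): I: 0.270678; II: 0; III: 0.125; IV: 0.00753534.
By total probability, P(X = 5) = 0.1·0.270678 + 0.1·0 + 0.5·0.125 + 0.3·0.00753534 = 0.0918284.

0.0918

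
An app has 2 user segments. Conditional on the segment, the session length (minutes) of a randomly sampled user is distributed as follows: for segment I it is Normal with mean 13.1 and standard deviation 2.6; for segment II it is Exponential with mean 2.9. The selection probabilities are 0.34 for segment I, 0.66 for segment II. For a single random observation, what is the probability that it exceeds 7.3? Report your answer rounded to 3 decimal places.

0.389

Conditional on each segment, P(X > 7.3): I: 0.987152; II: 0.0806819.
By total probability, P(X > 7.3) = 0.34·0.987152 + 0.66·0.0806819 = 0.388882.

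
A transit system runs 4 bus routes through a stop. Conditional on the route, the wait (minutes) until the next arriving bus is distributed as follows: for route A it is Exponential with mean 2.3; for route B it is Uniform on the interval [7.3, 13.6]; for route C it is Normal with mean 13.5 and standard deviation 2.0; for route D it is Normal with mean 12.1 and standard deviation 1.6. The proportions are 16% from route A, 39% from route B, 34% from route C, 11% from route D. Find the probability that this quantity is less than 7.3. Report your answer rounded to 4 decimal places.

0.1538

Conditional on each route, P(X < 7.3): A: 0.95816; B: 0; C: 0.000967603; D: 0.0013499.
By total probability, P(X < 7.3) = 0.16·0.95816 + 0.39·0 + 0.34·0.000967603 + 0.11·0.0013499 = 0.153783.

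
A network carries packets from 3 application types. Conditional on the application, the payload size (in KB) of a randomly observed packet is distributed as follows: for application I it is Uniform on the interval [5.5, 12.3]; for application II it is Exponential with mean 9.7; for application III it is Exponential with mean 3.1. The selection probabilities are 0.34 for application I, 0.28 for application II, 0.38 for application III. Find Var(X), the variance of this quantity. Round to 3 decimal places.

40.349

Per component, I: μ=8.9, E[X²]=83.0633; II: μ=9.7, E[X²]=188.18; III: μ=3.1, E[X²]=19.22.
E[X] = 0.34·8.9 + 0.28·9.7 + 0.38·3.1 = 6.92.
E[X²] = 0.34·83.0633 + 0.28·188.18 + 0.38·19.22 = 88.2355.
Var(X) = E[X²] − (E[X])² = 88.2355 − 47.8864 = 40.3491.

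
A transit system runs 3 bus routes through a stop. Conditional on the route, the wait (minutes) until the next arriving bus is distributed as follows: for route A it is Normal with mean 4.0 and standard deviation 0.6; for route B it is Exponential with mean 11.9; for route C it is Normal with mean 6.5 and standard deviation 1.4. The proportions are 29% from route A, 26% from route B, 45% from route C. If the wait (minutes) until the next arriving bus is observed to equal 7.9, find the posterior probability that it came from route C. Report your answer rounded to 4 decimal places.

Likelihoods f(7.9 | ·): A: 4.44926e-10; B: 0.0432653; C: 0.172836.
Posterior ∝ prior × likelihood. Numerator for C: 0.45·0.172836 = 0.0777763.
Normalizing constant: 0.29·4.44926e-10 + 0.26·0.0432653 + 0.45·0.172836 = 0.0890253.
P(C | observation) = 0.0777763 / 0.0890253 = 0.873643.

0.8736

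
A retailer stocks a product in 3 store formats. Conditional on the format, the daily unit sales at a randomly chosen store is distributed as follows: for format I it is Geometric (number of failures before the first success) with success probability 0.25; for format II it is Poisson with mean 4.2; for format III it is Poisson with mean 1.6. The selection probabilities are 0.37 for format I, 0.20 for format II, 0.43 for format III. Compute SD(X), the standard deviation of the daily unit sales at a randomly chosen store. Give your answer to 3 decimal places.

2.640

Per component, I: μ=3, E[X²]=21; II: μ=4.2, E[X²]=21.84; III: μ=1.6, E[X²]=4.16.
E[X] = 0.37·3 + 0.2·4.2 + 0.43·1.6 = 2.638.
E[X²] = 0.37·21 + 0.2·21.84 + 0.43·4.16 = 13.9268.
Var(X) = E[X²] − (E[X])² = 13.9268 − 6.95904 = 6.96776.
SD(X) = √6.96776 = 2.63965.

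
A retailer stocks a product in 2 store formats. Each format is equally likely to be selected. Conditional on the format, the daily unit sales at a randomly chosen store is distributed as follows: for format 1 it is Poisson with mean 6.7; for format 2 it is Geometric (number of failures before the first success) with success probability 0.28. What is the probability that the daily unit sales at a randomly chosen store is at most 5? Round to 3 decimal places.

0.601

Conditional on each format, P(X ≤ 5): 1: 0.340649; 2: 0.860686.
By total probability, P(X ≤ 5) = 0.5·0.340649 + 0.5·0.860686 = 0.600668.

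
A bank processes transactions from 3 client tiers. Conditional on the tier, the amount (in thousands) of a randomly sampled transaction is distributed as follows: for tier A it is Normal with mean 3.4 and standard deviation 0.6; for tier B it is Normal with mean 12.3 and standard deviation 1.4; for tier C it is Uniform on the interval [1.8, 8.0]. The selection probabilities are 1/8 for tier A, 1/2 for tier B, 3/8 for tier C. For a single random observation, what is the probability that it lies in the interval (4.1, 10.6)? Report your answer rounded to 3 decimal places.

Conditional on each tier, P(4.1 < X < 10.6): A: 0.121673; B: 0.112319; C: 0.629032.
By total probability, P(4.1 < X < 10.6) = 0.125·0.121673 + 0.5·0.112319 + 0.375·0.629032 = 0.307256.

0.307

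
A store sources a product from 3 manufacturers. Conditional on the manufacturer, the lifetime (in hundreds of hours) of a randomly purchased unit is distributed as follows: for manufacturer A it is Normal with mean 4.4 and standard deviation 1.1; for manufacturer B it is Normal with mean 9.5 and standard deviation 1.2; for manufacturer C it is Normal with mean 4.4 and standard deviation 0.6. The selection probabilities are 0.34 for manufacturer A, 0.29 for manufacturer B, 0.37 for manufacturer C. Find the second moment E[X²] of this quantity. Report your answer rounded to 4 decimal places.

For each component E[X²] = Var + (mean)², giving A: 20.57; B: 91.69; C: 19.72.
Overall E[X²] = 0.34·20.57 + 0.29·91.69 + 0.37·19.72 = 40.8803.

40.8803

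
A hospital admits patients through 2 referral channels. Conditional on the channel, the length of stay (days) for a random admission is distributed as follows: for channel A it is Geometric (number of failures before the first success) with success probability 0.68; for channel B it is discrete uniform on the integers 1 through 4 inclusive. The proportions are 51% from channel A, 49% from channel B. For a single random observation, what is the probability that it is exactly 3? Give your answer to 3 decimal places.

0.134

Conditional on each channel, P(X = 3): A: 0.0222822; B: 0.25.
By total probability, P(X = 3) = 0.51·0.0222822 + 0.49·0.25 = 0.133864.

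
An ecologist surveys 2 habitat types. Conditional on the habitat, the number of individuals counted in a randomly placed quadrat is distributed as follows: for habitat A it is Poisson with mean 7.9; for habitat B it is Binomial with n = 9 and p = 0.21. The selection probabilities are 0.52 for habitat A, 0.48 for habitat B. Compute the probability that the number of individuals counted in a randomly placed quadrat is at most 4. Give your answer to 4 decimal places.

0.5233

Conditional on each habitat, P(X ≤ 4): A: 0.105503; B: 0.975972.
By total probability, P(X ≤ 4) = 0.52·0.105503 + 0.48·0.975972 = 0.523328.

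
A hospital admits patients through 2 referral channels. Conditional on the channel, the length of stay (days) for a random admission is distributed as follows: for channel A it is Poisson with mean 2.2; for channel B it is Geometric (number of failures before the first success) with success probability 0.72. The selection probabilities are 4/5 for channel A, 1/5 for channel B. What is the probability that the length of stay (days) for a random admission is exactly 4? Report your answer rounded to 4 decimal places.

Conditional on each channel, P(X = 4): A: 0.108151; B: 0.00442552.
By total probability, P(X = 4) = 0.8·0.108151 + 0.2·0.00442552 = 0.0874061.

0.0874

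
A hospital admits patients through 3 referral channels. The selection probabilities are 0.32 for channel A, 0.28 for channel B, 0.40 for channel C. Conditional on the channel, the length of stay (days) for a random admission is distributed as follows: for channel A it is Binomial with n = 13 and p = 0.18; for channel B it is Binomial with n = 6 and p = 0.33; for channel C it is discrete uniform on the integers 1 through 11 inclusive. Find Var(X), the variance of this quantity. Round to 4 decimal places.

Per component, A: μ=2.34, E[X²]=7.3944; B: μ=1.98, E[X²]=5.247; C: μ=6, E[X²]=46.
E[X] = 0.32·2.34 + 0.28·1.98 + 0.4·6 = 3.7032.
E[X²] = 0.32·7.3944 + 0.28·5.247 + 0.4·46 = 22.2354.
Var(X) = E[X²] − (E[X])² = 22.2354 − 13.7137 = 8.52168.

8.5217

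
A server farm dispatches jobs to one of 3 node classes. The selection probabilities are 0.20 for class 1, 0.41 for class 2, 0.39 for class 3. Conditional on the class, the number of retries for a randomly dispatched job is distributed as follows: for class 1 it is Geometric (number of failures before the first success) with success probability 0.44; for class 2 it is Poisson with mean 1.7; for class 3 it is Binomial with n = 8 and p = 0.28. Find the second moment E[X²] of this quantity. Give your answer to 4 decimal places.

5.3702

For each component E[X²] = Var + (mean)², giving 1: 4.5124; 2: 4.59; 3: 6.6304.
Overall E[X²] = 0.2·4.5124 + 0.41·4.59 + 0.39·6.6304 = 5.37024.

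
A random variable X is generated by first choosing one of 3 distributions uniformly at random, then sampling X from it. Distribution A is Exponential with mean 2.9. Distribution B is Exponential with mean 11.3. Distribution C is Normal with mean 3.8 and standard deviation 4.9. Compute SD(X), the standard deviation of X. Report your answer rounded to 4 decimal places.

8.2189

Per component, A: μ=2.9, E[X²]=16.82; B: μ=11.3, E[X²]=255.38; C: μ=3.8, E[X²]=38.45.
E[X] = 0.333333·2.9 + 0.333333·11.3 + 0.333333·3.8 = 6.
E[X²] = 0.333333·16.82 + 0.333333·255.38 + 0.333333·38.45 = 103.55.
Var(X) = E[X²] − (E[X])² = 103.55 − 36 = 67.55.
SD(X) = √67.55 = 8.21888.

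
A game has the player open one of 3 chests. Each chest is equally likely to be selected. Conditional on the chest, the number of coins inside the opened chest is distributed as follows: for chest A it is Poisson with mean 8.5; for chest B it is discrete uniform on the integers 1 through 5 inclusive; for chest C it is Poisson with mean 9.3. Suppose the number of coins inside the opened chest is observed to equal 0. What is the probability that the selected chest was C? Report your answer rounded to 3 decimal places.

Likelihoods P(X=0 | ·): A: 0.000203468; B: 0; C: 9.14242e-05.
Posterior ∝ prior × likelihood. Numerator for C: 0.333333·9.14242e-05 = 3.04747e-05.
Normalizing constant: 0.333333·0.000203468 + 0.333333·0 + 0.333333·9.14242e-05 = 9.82975e-05.
P(C | observation) = 3.04747e-05 / 9.82975e-05 = 0.310026.

0.310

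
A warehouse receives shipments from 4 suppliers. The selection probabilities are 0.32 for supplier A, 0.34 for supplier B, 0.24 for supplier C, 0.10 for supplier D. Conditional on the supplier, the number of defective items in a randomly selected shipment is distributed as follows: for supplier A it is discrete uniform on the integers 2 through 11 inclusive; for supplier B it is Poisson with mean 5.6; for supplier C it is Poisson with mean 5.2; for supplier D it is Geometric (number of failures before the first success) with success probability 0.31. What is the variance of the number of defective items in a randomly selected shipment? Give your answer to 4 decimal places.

7.9250

Per component, A: μ=6.5, E[X²]=50.5; B: μ=5.6, E[X²]=36.96; C: μ=5.2, E[X²]=32.24; D: μ=2.22581, E[X²]=12.1342.
E[X] = 0.32·6.5 + 0.34·5.6 + 0.24·5.2 + 0.1·2.22581 = 5.45458.
E[X²] = 0.32·50.5 + 0.34·36.96 + 0.24·32.24 + 0.1·12.1342 = 37.6774.
Var(X) = E[X²] − (E[X])² = 37.6774 − 29.7525 = 7.92497.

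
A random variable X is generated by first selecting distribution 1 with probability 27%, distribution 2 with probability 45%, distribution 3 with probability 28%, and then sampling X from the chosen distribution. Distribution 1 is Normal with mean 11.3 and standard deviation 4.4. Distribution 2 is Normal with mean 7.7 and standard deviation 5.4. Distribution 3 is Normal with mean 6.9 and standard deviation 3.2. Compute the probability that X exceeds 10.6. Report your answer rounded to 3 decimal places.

Conditional on each component, P(X > 10.6): 1: 0.563201; 2: 0.295621; 3: 0.123789.
By total probability, P(X > 10.6) = 0.27·0.563201 + 0.45·0.295621 + 0.28·0.123789 = 0.319755.

0.320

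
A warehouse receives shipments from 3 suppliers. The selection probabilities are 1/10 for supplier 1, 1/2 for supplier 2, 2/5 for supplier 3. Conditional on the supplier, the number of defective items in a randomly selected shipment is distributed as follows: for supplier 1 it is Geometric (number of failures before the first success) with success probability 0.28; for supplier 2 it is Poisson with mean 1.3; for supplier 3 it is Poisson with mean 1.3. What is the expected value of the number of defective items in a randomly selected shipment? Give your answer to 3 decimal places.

1.427

Component means — 1: 2.57143; 2: 1.3; 3: 1.3.
E[X] = 0.1·2.57143 + 0.5·1.3 + 0.4·1.3 = 1.42714.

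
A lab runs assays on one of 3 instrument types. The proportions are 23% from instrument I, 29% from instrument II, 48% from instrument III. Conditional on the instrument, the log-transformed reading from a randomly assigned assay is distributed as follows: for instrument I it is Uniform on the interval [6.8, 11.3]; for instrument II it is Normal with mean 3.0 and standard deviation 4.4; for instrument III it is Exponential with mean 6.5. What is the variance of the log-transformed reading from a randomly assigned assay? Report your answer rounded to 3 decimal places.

Per component, I: μ=9.05, E[X²]=83.59; II: μ=3, E[X²]=28.36; III: μ=6.5, E[X²]=84.5.
E[X] = 0.23·9.05 + 0.29·3 + 0.48·6.5 = 6.0715.
E[X²] = 0.23·83.59 + 0.29·28.36 + 0.48·84.5 = 68.0101.
Var(X) = E[X²] − (E[X])² = 68.0101 − 36.8631 = 31.147.

31.147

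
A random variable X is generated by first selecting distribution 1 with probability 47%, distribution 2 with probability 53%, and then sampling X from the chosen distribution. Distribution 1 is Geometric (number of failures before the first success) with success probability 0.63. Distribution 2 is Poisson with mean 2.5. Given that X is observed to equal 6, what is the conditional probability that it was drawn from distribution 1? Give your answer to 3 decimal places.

Likelihoods P(X=6 | ·): 1: 0.00161641; 2: 0.0278337.
Posterior ∝ prior × likelihood. Numerator for 1: 0.47·0.00161641 = 0.000759712.
Normalizing constant: 0.47·0.00161641 + 0.53·0.0278337 = 0.0155116.
P(1 | observation) = 0.000759712 / 0.0155116 = 0.048977.

0.049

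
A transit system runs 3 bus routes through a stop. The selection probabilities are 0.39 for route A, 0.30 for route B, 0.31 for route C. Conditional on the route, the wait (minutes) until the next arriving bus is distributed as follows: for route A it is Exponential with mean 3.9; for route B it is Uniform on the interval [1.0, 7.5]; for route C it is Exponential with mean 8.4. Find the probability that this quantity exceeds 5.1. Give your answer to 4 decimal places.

Conditional on each route, P(X > 5.1): A: 0.270443; B: 0.369231; C: 0.544906.
By total probability, P(X > 5.1) = 0.39·0.270443 + 0.3·0.369231 + 0.31·0.544906 = 0.385163.

0.3852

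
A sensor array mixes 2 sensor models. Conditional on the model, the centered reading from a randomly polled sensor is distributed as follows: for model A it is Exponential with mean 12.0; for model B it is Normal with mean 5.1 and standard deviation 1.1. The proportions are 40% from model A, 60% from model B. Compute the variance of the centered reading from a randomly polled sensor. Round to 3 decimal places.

Per component, A: μ=12, E[X²]=288; B: μ=5.1, E[X²]=27.22.
E[X] = 0.4·12 + 0.6·5.1 = 7.86.
E[X²] = 0.4·288 + 0.6·27.22 = 131.532.
Var(X) = E[X²] − (E[X])² = 131.532 − 61.7796 = 69.7524.

69.752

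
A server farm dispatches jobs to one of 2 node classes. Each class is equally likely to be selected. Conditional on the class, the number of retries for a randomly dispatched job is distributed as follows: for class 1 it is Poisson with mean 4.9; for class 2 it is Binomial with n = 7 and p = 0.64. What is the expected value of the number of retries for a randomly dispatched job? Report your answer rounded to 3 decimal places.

Component means — 1: 4.9; 2: 4.48.
E[X] = 0.5·4.9 + 0.5·4.48 = 4.69.

4.690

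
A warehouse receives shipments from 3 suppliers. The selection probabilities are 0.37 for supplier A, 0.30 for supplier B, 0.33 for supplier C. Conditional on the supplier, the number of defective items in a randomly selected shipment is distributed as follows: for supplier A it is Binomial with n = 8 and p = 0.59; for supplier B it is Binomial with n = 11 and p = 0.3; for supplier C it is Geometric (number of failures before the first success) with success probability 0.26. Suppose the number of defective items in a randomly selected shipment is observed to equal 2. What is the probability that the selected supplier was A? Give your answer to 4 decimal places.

0.1381

Likelihoods P(X=2 | ·): A: 0.0462983; B: 0.19975; C: 0.142376.
Posterior ∝ prior × likelihood. Numerator for A: 0.37·0.0462983 = 0.0171304.
Normalizing constant: 0.37·0.0462983 + 0.3·0.19975 + 0.33·0.142376 = 0.12404.
P(A | observation) = 0.0171304 / 0.12404 = 0.138104.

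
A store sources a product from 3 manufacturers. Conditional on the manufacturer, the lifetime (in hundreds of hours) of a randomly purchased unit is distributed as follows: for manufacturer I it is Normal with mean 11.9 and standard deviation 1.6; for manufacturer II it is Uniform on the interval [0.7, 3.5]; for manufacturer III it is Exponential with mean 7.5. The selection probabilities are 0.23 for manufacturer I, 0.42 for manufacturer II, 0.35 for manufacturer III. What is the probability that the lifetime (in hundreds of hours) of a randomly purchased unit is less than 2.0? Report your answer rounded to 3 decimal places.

Conditional on each manufacturer, P(X < 2.0): I: 3.05629e-10; II: 0.464286; III: 0.234072.
By total probability, P(X < 2.0) = 0.23·3.05629e-10 + 0.42·0.464286 + 0.35·0.234072 = 0.276925.

0.277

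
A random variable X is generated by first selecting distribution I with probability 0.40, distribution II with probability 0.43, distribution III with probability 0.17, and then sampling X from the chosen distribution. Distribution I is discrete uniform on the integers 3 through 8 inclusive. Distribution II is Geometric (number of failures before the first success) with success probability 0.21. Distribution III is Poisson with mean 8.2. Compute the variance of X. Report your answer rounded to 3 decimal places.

12.719

Per component, I: μ=5.5, E[X²]=33.1667; II: μ=3.7619, E[X²]=32.0658; III: μ=8.2, E[X²]=75.44.
E[X] = 0.4·5.5 + 0.43·3.7619 + 0.17·8.2 = 5.21162.
E[X²] = 0.4·33.1667 + 0.43·32.0658 + 0.17·75.44 = 39.8797.
Var(X) = E[X²] − (E[X])² = 39.8797 − 27.161 = 12.7188.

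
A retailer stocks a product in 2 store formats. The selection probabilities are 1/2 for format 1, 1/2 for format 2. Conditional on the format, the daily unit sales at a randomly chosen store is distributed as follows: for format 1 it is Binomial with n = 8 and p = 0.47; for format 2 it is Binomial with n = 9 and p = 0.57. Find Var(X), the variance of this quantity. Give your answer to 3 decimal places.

Per component, 1: μ=3.76, E[X²]=16.1304; 2: μ=5.13, E[X²]=28.5228.
E[X] = 0.5·3.76 + 0.5·5.13 = 4.445.
E[X²] = 0.5·16.1304 + 0.5·28.5228 = 22.3266.
Var(X) = E[X²] − (E[X])² = 22.3266 − 19.758 = 2.56857.

2.569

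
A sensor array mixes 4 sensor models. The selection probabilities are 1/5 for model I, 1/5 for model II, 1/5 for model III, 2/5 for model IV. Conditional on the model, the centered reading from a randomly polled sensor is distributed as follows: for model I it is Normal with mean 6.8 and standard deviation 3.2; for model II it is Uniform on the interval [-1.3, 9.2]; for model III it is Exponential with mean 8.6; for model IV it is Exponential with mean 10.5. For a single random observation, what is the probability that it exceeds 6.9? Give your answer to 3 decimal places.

Conditional on each model, P(X > 6.9): I: 0.487535; II: 0.219048; III: 0.448285; IV: 0.51833.
By total probability, P(X > 6.9) = 0.2·0.487535 + 0.2·0.219048 + 0.2·0.448285 + 0.4·0.51833 = 0.438306.

0.438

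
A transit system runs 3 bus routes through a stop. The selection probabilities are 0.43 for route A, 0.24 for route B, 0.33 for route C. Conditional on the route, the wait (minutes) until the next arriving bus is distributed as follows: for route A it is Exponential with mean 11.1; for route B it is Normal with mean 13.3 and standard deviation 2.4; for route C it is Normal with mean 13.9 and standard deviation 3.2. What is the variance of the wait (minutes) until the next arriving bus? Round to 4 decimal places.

59.3824

Per component, A: μ=11.1, E[X²]=246.42; B: μ=13.3, E[X²]=182.65; C: μ=13.9, E[X²]=203.45.
E[X] = 0.43·11.1 + 0.24·13.3 + 0.33·13.9 = 12.552.
E[X²] = 0.43·246.42 + 0.24·182.65 + 0.33·203.45 = 216.935.
Var(X) = E[X²] − (E[X])² = 216.935 − 157.553 = 59.3824.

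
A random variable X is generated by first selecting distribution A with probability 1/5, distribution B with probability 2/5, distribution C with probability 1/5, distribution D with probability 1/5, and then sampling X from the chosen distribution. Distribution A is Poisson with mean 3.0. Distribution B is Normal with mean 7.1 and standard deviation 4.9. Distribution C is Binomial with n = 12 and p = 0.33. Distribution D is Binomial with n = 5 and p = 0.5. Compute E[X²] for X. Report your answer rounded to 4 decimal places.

37.3350

For each component E[X²] = Var + (mean)², giving A: 12; B: 74.42; C: 18.3348; D: 7.5.
Overall E[X²] = 0.2·12 + 0.4·74.42 + 0.2·18.3348 + 0.2·7.5 = 37.335.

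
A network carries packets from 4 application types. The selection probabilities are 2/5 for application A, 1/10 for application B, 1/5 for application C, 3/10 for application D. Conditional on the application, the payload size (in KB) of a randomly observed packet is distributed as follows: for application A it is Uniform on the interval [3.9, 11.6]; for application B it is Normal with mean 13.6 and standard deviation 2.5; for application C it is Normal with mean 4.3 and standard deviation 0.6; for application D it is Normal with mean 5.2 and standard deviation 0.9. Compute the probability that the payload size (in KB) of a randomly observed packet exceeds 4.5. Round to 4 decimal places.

0.7772

Conditional on each application, P(X > 4.5): A: 0.922078; B: 0.999864; C: 0.369441; D: 0.78165.
By total probability, P(X > 4.5) = 0.4·0.922078 + 0.1·0.999864 + 0.2·0.369441 + 0.3·0.78165 = 0.777201.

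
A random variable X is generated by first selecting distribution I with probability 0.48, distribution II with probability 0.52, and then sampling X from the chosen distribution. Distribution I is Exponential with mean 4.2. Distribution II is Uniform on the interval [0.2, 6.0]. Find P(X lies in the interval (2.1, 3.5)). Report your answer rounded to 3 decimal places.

Conditional on each component, P(2.1 < X < 3.5): I: 0.171932; II: 0.241379.
By total probability, P(2.1 < X < 3.5) = 0.48·0.171932 + 0.52·0.241379 = 0.208045.

0.208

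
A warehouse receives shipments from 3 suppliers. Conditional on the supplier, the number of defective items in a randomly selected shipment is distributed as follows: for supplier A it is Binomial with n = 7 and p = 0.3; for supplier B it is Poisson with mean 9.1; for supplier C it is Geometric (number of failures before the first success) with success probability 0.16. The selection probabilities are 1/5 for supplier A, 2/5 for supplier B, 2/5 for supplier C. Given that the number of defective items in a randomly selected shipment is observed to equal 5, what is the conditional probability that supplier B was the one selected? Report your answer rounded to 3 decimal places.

0.422

Likelihoods P(X=5 | ·): A: 0.0250047; B: 0.0580692; C: 0.0669139.
Posterior ∝ prior × likelihood. Numerator for B: 0.4·0.0580692 = 0.0232277.
Normalizing constant: 0.2·0.0250047 + 0.4·0.0580692 + 0.4·0.0669139 = 0.0549942.
P(B | observation) = 0.0232277 / 0.0549942 = 0.422366.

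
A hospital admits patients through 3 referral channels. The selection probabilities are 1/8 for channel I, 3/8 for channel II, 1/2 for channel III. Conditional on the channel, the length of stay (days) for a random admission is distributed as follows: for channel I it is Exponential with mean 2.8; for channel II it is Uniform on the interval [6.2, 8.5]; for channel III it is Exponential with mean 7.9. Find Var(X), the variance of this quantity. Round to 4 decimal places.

Per component, I: μ=2.8, E[X²]=15.68; II: μ=7.35, E[X²]=54.4633; III: μ=7.9, E[X²]=124.82.
E[X] = 0.125·2.8 + 0.375·7.35 + 0.5·7.9 = 7.05625.
E[X²] = 0.125·15.68 + 0.375·54.4633 + 0.5·124.82 = 84.7938.
Var(X) = E[X²] − (E[X])² = 84.7938 − 49.7907 = 35.0031.

35.0031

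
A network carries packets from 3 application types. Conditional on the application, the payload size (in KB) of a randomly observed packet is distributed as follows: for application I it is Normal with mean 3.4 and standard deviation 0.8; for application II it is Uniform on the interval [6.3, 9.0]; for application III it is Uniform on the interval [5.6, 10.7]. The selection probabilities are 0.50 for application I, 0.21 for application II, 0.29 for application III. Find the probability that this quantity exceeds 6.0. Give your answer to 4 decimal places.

0.4775

Conditional on each application, P(X > 6.0): I: 0.000577025; II: 1; III: 0.921569.
By total probability, P(X > 6.0) = 0.5·0.000577025 + 0.21·1 + 0.29·0.921569 = 0.477543.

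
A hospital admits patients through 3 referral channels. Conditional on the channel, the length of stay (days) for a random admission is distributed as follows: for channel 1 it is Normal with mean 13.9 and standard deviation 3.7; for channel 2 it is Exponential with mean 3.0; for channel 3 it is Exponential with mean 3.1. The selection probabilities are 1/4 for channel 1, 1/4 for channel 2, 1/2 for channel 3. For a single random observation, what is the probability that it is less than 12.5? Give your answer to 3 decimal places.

0.825

Conditional on each channel, P(X < 12.5): 1: 0.352575; 2: 0.984496; 3: 0.982266.
By total probability, P(X < 12.5) = 0.25·0.352575 + 0.25·0.984496 + 0.5·0.982266 = 0.825401.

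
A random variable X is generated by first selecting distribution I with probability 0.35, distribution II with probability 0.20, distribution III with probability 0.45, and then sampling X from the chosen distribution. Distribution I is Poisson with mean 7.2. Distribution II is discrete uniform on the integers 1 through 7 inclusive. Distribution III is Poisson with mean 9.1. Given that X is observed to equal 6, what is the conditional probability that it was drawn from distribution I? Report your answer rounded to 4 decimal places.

Likelihoods P(X=6 | ·): I: 0.144458; II: 0.142857; III: 0.0880716.
Posterior ∝ prior × likelihood. Numerator for I: 0.35·0.144458 = 0.0505604.
Normalizing constant: 0.35·0.144458 + 0.2·0.142857 + 0.45·0.0880716 = 0.118764.
P(I | observation) = 0.0505604 / 0.118764 = 0.425721.

0.4257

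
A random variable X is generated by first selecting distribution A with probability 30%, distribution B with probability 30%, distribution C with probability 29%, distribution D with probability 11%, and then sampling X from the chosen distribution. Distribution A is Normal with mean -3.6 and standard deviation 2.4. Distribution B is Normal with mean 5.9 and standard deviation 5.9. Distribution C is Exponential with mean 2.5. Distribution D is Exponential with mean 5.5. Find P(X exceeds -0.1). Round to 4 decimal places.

0.6753

Conditional on each component, P(X > -0.1): A: 0.0723743; B: 0.845411; C: 1; D: 1.
By total probability, P(X > -0.1) = 0.3·0.0723743 + 0.3·0.845411 + 0.29·1 + 0.11·1 = 0.675336.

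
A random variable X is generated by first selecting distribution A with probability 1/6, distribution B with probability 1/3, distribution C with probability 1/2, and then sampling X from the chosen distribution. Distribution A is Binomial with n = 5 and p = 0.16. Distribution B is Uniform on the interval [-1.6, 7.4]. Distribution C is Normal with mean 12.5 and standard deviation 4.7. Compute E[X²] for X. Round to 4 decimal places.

For each component E[X²] = Var + (mean)², giving A: 1.312; B: 15.16; C: 178.34.
Overall E[X²] = 0.166667·1.312 + 0.333333·15.16 + 0.5·178.34 = 94.442.

94.4420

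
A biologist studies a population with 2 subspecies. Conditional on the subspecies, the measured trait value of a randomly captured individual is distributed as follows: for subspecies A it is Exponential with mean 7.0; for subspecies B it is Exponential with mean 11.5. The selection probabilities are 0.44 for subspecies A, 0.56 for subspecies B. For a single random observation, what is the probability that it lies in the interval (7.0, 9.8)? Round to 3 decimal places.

Conditional on each subspecies, P(7.0 < X < 9.8): A: 0.121282; B: 0.117573.
By total probability, P(7.0 < X < 9.8) = 0.44·0.121282 + 0.56·0.117573 = 0.119205.

0.119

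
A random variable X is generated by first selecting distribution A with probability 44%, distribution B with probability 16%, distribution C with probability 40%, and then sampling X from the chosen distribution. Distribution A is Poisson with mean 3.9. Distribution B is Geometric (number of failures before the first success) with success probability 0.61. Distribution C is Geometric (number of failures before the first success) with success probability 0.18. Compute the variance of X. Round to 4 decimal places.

Per component, A: μ=3.9, E[X²]=19.11; B: μ=0.639344, E[X²]=1.45687; C: μ=4.55556, E[X²]=46.0617.
E[X] = 0.44·3.9 + 0.16·0.639344 + 0.4·4.55556 = 3.64052.
E[X²] = 0.44·19.11 + 0.16·1.45687 + 0.4·46.0617 = 27.0662.
Var(X) = E[X²] − (E[X])² = 27.0662 − 13.2534 = 13.8128.

13.8128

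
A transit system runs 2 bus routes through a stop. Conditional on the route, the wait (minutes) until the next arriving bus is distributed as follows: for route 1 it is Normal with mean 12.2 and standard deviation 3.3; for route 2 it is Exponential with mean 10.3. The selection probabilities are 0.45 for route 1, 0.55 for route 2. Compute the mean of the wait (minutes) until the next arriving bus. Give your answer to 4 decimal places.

Component means — 1: 12.2; 2: 10.3.
E[X] = 0.45·12.2 + 0.55·10.3 = 11.155.

11.1550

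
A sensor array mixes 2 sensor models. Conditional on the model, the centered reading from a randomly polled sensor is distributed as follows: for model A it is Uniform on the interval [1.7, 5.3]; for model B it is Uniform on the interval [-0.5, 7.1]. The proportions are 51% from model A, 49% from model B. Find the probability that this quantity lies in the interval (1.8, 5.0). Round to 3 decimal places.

0.660

Conditional on each model, P(1.8 < X < 5.0): A: 0.888889; B: 0.421053.
By total probability, P(1.8 < X < 5.0) = 0.51·0.888889 + 0.49·0.421053 = 0.659649.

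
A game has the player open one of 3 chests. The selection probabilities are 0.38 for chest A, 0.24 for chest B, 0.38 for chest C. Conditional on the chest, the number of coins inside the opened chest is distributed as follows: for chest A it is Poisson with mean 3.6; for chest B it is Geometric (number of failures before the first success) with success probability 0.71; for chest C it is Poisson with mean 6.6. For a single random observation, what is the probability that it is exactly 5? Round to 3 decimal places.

Conditional on each chest, P(X = 5): A: 0.13768; B: 0.00145629; C: 0.141969.
By total probability, P(X = 5) = 0.38·0.13768 + 0.24·0.00145629 + 0.38·0.141969 = 0.106616.

0.107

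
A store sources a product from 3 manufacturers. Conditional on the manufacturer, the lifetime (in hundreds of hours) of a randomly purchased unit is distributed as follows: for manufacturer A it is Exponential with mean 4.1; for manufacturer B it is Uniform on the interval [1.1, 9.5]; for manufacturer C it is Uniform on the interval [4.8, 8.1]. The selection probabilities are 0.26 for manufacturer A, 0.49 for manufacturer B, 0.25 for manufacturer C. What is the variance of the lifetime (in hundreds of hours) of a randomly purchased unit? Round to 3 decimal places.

8.183

Per component, A: μ=4.1, E[X²]=33.62; B: μ=5.3, E[X²]=33.97; C: μ=6.45, E[X²]=42.51.
E[X] = 0.26·4.1 + 0.49·5.3 + 0.25·6.45 = 5.2755.
E[X²] = 0.26·33.62 + 0.49·33.97 + 0.25·42.51 = 36.014.
Var(X) = E[X²] − (E[X])² = 36.014 − 27.8309 = 8.1831.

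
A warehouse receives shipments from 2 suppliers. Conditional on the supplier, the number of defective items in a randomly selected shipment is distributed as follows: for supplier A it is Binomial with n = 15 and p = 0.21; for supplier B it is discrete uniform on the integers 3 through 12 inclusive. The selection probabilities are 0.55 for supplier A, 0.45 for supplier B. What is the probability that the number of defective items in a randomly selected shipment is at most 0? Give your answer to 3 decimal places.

Conditional on each supplier, P(X ≤ 0): A: 0.0291344; B: 0.
By total probability, P(X ≤ 0) = 0.55·0.0291344 + 0.45·0 = 0.0160239.

0.016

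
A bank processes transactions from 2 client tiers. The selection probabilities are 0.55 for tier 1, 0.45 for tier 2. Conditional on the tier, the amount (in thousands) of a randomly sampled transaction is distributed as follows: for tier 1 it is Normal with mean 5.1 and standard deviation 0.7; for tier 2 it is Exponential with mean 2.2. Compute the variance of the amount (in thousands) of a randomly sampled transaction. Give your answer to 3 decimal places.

4.529

Per component, 1: μ=5.1, E[X²]=26.5; 2: μ=2.2, E[X²]=9.68.
E[X] = 0.55·5.1 + 0.45·2.2 = 3.795.
E[X²] = 0.55·26.5 + 0.45·9.68 = 18.931.
Var(X) = E[X²] − (E[X])² = 18.931 − 14.402 = 4.52897.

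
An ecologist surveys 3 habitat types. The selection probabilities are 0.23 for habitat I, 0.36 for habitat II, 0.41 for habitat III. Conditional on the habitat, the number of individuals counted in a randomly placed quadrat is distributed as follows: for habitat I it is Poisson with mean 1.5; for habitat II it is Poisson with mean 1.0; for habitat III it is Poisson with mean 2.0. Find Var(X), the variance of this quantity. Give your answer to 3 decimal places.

Per component, I: μ=1.5, E[X²]=3.75; II: μ=1, E[X²]=2; III: μ=2, E[X²]=6.
E[X] = 0.23·1.5 + 0.36·1 + 0.41·2 = 1.525.
E[X²] = 0.23·3.75 + 0.36·2 + 0.41·6 = 4.0425.
Var(X) = E[X²] − (E[X])² = 4.0425 − 2.32562 = 1.71688.

1.717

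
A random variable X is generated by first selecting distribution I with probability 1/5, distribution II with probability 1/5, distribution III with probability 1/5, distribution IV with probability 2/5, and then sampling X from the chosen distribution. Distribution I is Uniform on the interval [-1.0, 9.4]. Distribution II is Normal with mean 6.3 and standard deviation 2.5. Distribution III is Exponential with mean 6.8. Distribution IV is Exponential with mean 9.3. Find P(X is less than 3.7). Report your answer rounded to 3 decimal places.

0.335

Conditional on each component, P(X < 3.7): I: 0.451923; II: 0.14917; III: 0.419646; IV: 0.328237.
By total probability, P(X < 3.7) = 0.2·0.451923 + 0.2·0.14917 + 0.2·0.419646 + 0.4·0.328237 = 0.335443.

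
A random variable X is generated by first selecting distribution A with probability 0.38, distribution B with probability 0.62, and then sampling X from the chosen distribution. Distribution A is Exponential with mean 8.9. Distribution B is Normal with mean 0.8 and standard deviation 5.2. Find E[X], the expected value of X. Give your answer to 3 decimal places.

Component means — A: 8.9; B: 0.8.
E[X] = 0.38·8.9 + 0.62·0.8 = 3.878.

3.878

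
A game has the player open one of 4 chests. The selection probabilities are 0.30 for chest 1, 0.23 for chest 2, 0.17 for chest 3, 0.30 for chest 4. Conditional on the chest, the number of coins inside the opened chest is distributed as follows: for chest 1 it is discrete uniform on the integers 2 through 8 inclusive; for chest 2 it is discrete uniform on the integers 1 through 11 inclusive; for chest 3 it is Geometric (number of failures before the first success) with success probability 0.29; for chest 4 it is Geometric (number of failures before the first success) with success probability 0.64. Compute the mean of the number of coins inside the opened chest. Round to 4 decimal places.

Component means — 1: 5; 2: 6; 3: 2.44828; 4: 0.5625.
E[X] = 0.3·5 + 0.23·6 + 0.17·2.44828 + 0.3·0.5625 = 3.46496.

3.4650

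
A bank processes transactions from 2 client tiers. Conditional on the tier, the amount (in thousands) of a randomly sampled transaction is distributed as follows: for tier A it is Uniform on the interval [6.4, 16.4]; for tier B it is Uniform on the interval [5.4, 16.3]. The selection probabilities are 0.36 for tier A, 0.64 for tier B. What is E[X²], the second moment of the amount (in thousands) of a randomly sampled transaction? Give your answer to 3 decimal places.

For each component E[X²] = Var + (mean)², giving A: 138.293; B: 127.623.
Overall E[X²] = 0.36·138.293 + 0.64·127.623 = 131.465.

131.465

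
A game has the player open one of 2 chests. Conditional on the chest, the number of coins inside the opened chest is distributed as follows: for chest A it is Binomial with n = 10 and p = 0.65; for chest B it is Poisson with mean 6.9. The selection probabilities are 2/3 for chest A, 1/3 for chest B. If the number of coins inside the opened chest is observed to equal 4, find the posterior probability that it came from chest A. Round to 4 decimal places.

0.5915

Likelihoods P(X=4 | ·): A: 0.0689098; B: 0.0951816.
Posterior ∝ prior × likelihood. Numerator for A: 0.666667·0.0689098 = 0.0459399.
Normalizing constant: 0.666667·0.0689098 + 0.333333·0.0951816 = 0.0776671.
P(A | observation) = 0.0459399 / 0.0776671 = 0.591497.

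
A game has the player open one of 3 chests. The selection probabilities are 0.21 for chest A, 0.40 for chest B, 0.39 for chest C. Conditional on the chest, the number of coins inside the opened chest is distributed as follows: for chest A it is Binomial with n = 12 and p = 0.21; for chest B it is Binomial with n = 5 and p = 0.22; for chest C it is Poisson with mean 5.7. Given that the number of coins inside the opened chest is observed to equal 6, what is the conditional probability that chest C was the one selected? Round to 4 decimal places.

0.9389

Likelihoods P(X=6 | ·): A: 0.0192642; B: 0; C: 0.159382.
Posterior ∝ prior × likelihood. Numerator for C: 0.39·0.159382 = 0.0621588.
Normalizing constant: 0.21·0.0192642 + 0.4·0 + 0.39·0.159382 = 0.0662043.
P(C | observation) = 0.0621588 / 0.0662043 = 0.938894.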